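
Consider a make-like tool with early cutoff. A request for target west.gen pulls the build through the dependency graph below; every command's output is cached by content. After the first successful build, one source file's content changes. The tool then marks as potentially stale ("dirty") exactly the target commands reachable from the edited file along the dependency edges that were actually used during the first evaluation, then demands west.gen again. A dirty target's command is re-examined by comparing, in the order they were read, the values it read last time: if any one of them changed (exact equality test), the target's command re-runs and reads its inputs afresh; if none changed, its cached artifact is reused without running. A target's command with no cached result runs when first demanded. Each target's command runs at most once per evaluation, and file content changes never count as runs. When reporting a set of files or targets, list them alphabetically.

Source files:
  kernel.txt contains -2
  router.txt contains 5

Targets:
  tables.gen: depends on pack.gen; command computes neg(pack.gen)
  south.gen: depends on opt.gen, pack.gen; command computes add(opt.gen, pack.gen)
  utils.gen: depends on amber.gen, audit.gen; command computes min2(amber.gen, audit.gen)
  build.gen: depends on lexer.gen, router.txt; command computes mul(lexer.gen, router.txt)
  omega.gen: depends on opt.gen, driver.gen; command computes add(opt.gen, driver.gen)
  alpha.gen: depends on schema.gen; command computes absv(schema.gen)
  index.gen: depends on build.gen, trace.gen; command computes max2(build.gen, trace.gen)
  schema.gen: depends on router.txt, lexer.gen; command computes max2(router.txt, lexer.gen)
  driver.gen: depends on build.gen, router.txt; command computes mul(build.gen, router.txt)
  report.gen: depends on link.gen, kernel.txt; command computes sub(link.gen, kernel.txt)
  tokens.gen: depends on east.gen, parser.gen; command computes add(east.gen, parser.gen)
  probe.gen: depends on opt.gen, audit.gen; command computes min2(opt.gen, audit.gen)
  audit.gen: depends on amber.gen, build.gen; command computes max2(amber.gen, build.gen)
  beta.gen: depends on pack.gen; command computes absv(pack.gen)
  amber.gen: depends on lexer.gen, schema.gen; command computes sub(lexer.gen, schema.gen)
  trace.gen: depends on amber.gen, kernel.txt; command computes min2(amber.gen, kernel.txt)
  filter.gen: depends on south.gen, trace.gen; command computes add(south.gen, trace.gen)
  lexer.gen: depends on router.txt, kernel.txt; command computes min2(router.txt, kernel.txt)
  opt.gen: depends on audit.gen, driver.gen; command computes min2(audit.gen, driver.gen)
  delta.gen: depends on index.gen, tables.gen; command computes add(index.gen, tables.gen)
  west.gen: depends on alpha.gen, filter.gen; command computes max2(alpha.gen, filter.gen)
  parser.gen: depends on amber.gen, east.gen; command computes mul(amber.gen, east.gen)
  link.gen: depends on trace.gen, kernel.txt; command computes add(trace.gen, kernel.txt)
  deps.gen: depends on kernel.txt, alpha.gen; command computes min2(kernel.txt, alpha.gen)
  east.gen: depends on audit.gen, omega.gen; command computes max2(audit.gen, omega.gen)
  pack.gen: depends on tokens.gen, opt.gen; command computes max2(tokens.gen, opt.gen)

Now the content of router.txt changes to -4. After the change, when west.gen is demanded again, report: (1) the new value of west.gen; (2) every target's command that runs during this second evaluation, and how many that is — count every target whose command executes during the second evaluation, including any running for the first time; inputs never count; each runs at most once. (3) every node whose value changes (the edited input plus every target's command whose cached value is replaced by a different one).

First demand of the output computes:
  lexer.gen = min2(5, -2) = -2
  build.gen = mul(-2, 5) = -10
  driver.gen = mul(-10, 5) = -50
  schema.gen = max2(5, -2) = 5
  alpha.gen = absv(5) = 5
  amber.gen = sub(-2, 5) = -7
  audit.gen = max2(-7, -10) = -7
  opt.gen = min2(-7, -50) = -50
  omega.gen = add(-50, -50) = -100
  east.gen = max2(-7, -100) = -7
  parser.gen = mul(-7, -7) = 49
  tokens.gen = add(-7, 49) = 42
  pack.gen = max2(42, -50) = 42
  south.gen = add(-50, 42) = -8
  trace.gen = min2(-7, -2) = -7
  filter.gen = add(-8, -7) = -15
  west.gen = max2(5, -15) = 5

After the edit, cleaning proceeds:
  lexer.gen: a read changed (router.txt 5->-4) — executes, giving -4.
  build.gen: a read changed (lexer.gen -2->-4; router.txt 5->-4) — executes, giving 16.
  driver.gen: a read changed (build.gen -10->16; router.txt 5->-4) — executes, giving -64.
  schema.gen: a read changed (router.txt 5->-4; lexer.gen -2->-4) — executes, giving -4.
  alpha.gen: a read changed (schema.gen 5->-4) — executes, giving 4.
  amber.gen: a read changed (lexer.gen -2->-4; schema.gen 5->-4) — executes, giving 0.
  audit.gen: a read changed (amber.gen -7->0; build.gen -10->16) — executes, giving 16.
  opt.gen: a read changed (audit.gen -7->16; driver.gen -50->-64) — executes, giving -64.
  omega.gen: a read changed (opt.gen -50->-64; driver.gen -50->-64) — executes, giving -128.
  east.gen: a read changed (audit.gen -7->16; omega.gen -100->-128) — executes, giving 16.
  parser.gen: a read changed (amber.gen -7->0; east.gen -7->16) — executes, giving 0.
  tokens.gen: a read changed (east.gen -7->16; parser.gen 49->0) — executes, giving 16.
  pack.gen: a read changed (tokens.gen 42->16; opt.gen -50->-64) — executes, giving 16.
  south.gen: a read changed (opt.gen -50->-64; pack.gen 42->16) — executes, giving -48.
  trace.gen: a read changed (amber.gen -7->0) — executes, giving -2.
  filter.gen: a read changed (south.gen -8->-48; trace.gen -7->-2) — executes, giving -50.
  west.gen: a read changed (alpha.gen 5->4; filter.gen -15->-50) — executes, giving 4.

Demanding west.gen again yields 4.
17 target commands run: alpha.gen, amber.gen, audit.gen, build.gen, driver.gen, east.gen, filter.gen, lexer.gen, omega.gen, opt.gen, pack.gen, parser.gen, schema.gen, south.gen, tokens.gen, trace.gen, west.gen.
The nodes whose values change: alpha.gen, amber.gen, audit.gen, build.gen, driver.gen, east.gen, filter.gen, lexer.gen, omega.gen, opt.gen, pack.gen, parser.gen, router.txt, schema.gen, south.gen, tokens.gen, trace.gen, west.gen.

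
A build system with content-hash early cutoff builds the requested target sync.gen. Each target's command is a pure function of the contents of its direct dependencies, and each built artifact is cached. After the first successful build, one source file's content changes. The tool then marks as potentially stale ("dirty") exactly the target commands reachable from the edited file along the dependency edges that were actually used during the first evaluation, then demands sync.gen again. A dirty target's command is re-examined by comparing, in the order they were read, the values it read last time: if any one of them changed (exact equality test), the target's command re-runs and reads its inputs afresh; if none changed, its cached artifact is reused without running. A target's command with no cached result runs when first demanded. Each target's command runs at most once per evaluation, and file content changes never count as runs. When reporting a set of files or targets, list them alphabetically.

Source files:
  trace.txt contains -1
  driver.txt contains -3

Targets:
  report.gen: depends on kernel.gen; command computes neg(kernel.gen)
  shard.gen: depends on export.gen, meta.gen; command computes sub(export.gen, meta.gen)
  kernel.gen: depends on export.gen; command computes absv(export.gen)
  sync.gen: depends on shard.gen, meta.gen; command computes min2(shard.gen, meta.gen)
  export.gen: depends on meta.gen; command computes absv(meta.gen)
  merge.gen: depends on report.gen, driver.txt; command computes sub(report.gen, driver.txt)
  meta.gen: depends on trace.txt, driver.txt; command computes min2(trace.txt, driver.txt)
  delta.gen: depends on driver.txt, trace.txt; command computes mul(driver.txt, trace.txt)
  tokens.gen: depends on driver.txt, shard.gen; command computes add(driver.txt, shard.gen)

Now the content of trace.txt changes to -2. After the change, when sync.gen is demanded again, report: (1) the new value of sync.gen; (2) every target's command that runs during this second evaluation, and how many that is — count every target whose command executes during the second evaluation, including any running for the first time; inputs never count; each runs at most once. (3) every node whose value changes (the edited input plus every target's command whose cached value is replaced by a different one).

New value of sync.gen: -3.
Target commands that run: meta.gen — 1 in total.
Values that change: trace.txt.
Key observation: the change is absorbed at meta.gen — it re-runs but produces the same value, and the output's value is unchanged.

First evaluation (everything demanded from the output):
  meta.gen = min2(-1, -3) = -3
  export.gen = absv(-3) = 3
  shard.gen = sub(3, -3) = 6
  sync.gen = min2(6, -3) = -3

Propagation after the edit:
  meta.gen: runs — trace.txt -1->-2; result -3 (same value as before).
  export.gen: checked — values it read are unchanged (meta.gen unchanged); reused cached 3 without running.
  shard.gen: checked — values it read are unchanged (export.gen unchanged, meta.gen unchanged); reused cached 6 without running.
  sync.gen: checked — values it read are unchanged (shard.gen unchanged, meta.gen unchanged); reused cached -3 without running.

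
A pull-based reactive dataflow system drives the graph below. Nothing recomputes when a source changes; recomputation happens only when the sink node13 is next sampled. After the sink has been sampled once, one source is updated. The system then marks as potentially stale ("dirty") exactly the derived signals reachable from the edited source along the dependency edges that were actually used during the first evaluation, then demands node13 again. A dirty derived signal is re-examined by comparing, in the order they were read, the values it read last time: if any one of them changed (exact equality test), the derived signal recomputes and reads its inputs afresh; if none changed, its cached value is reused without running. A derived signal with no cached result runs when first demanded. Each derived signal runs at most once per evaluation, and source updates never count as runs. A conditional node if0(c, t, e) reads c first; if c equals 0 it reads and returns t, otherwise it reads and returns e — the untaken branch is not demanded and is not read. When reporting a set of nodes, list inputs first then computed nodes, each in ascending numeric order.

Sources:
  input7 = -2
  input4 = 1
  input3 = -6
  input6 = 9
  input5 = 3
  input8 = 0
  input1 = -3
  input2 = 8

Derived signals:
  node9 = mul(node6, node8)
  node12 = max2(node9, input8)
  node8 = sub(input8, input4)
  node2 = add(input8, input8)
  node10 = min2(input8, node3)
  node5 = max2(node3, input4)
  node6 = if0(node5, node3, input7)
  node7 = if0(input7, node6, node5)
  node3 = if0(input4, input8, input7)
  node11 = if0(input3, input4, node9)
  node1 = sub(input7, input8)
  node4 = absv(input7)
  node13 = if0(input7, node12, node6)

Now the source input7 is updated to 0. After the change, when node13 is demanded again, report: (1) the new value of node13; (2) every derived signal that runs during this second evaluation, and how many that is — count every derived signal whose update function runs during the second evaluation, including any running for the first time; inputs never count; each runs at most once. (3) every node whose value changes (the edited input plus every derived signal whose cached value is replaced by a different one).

First evaluation (everything demanded from the output):
  node3 = if0(input4=1 -> else branch input7) = -2
  node5 = max2(-2, 1) = 1
  node6 = if0(node5=1 -> else branch input7) = -2
  node13 = if0(input7=-2 -> else branch node6) = -2

Propagation after the edit:
  node3: runs — input7 -2->0; result 0.
  node5: runs — node3 -2->0; result 1 (same value as before).
  node6: runs — input7 -2->0; result 0.
  node8: demanded for the first time — runs, produces -1.
  node9: demanded for the first time — runs, produces 0.
  node12: demanded for the first time — runs, produces 0.
  node13: runs — input7 -2->0; node6 -2->0; result 0.

Key observation: a condition flipped, so demand reaches new nodes — node8, node9, node12 run for the first time.

New value of node13: 0.
Derived signals that run: node3, node5, node6, node8, node9, node12, node13 — 7 in total.
Values that change: input7, node3, node6, node13.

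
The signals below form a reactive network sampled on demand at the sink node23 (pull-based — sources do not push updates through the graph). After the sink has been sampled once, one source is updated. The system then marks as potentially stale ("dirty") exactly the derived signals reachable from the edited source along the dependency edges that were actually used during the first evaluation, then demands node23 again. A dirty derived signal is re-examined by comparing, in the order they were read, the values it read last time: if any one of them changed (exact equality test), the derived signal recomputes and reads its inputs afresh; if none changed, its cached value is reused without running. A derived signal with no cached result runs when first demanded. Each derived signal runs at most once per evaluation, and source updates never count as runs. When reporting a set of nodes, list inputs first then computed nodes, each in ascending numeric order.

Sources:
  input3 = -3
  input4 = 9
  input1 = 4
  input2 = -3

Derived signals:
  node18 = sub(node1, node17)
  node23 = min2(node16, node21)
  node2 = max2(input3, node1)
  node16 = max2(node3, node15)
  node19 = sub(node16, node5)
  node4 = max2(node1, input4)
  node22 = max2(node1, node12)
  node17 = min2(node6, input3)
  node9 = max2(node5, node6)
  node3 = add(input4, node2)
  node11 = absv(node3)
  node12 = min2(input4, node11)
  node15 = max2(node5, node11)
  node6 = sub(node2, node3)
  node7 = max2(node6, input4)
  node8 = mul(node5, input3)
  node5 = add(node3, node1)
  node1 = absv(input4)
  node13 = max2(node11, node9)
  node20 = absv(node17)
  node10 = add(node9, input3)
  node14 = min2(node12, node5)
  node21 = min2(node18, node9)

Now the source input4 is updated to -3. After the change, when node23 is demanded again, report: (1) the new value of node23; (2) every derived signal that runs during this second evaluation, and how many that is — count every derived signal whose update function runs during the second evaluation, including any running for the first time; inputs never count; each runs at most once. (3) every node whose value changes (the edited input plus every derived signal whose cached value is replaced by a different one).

node23 now evaluates to 3.
Run set: node1, node2, node3, node5, node6, node9, node11, node15, node16, node17, node18, node21, node23 (13 run).
Changed values: input4, node1, node2, node3, node5, node6, node9, node11, node15, node16, node17, node18, node21, node23.

Initial pass — values computed on the first demand:
  node1 = absv(9) = 9
  node2 = max2(-3, 9) = 9
  node3 = add(9, 9) = 18
  node5 = add(18, 9) = 27
  node6 = sub(9, 18) = -9
  node9 = max2(27, -9) = 27
  node11 = absv(18) = 18
  node15 = max2(27, 18) = 27
  node16 = max2(18, 27) = 27
  node17 = min2(-9, -3) = -9
  node18 = sub(9, -9) = 18
  node21 = min2(18, 27) = 18
  node23 = min2(27, 18) = 18

Second demand — change propagation:
  node1: re-runs because input4 9->-3; new result 3.
  node2: re-runs because node1 9->3; new result 3.
  node3: re-runs because input4 9->-3; node2 9->3; new result 0.
  node5: re-runs because node3 18->0; node1 9->3; new result 3.
  node6: re-runs because node2 9->3; node3 18->0; new result 3.
  node9: re-runs because node5 27->3; node6 -9->3; new result 3.
  node11: re-runs because node3 18->0; new result 0.
  node15: re-runs because node5 27->3; node11 18->0; new result 3.
  node16: re-runs because node3 18->0; node15 27->3; new result 3.
  node17: re-runs because node6 -9->3; new result -3.
  node18: re-runs because node1 9->3; node17 -9->-3; new result 6.
  node21: re-runs because node18 18->6; node9 27->3; new result 3.
  node23: re-runs because node16 27->3; node21 18->3; new result 3.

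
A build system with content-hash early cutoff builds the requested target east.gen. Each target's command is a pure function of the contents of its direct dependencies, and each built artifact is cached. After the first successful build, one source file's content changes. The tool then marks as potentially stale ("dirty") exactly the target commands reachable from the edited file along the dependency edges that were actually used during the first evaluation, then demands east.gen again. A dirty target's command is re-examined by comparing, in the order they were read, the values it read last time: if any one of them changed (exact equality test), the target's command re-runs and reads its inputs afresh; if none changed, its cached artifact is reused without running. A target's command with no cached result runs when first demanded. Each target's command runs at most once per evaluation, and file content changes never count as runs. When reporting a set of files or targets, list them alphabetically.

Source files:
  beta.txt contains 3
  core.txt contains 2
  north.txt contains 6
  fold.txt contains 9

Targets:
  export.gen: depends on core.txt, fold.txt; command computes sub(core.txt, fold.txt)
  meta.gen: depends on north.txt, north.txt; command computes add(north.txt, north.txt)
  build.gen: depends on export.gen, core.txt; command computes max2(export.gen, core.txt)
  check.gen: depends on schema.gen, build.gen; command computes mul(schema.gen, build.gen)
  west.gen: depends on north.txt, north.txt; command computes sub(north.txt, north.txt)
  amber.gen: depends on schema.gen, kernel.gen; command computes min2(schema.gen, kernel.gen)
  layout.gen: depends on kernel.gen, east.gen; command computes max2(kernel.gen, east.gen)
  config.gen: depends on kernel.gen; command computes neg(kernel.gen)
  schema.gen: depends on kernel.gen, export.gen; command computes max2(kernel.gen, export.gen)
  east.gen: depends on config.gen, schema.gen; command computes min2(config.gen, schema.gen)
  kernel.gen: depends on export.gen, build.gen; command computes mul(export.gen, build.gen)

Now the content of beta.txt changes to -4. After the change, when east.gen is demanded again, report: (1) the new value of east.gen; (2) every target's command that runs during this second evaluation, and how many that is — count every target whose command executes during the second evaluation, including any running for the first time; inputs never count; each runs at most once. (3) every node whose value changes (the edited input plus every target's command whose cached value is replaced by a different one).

New value of east.gen: -7.
Target commands that run: none — 0 in total.
Values that change: beta.txt.
Key observation: beta.txt is never demanded by the output, so the edit triggers no recomputation at all.

First evaluation (everything demanded from the output):
  export.gen = sub(2, 9) = -7
  build.gen = max2(-7, 2) = 2
  kernel.gen = mul(-7, 2) = -14
  config.gen = neg(-14) = 14
  schema.gen = max2(-14, -7) = -7
  east.gen = min2(14, -7) = -7

Propagation after the edit:
  beta.txt feeds no computation that the output demands — nothing is marked dirty and nothing runs.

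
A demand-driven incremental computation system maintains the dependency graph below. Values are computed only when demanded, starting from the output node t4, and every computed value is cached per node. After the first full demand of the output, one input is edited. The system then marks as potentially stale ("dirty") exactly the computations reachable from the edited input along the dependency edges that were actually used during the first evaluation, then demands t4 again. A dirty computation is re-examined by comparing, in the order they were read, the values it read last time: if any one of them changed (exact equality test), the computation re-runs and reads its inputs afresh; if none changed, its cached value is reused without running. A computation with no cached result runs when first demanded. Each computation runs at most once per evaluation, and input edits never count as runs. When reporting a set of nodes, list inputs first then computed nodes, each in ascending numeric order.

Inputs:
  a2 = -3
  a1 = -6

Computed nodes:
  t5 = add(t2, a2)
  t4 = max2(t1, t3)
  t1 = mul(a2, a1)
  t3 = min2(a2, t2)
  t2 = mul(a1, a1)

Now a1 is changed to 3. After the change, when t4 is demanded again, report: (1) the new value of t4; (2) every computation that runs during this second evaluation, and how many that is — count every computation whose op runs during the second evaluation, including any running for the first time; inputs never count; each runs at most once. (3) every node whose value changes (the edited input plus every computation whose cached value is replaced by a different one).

First evaluation (everything demanded from the output):
  t1 = mul(-3, -6) = 18
  t2 = mul(-6, -6) = 36
  t3 = min2(-3, 36) = -3
  t4 = max2(18, -3) = 18

Propagation after the edit:
  t1: runs — a1 -6->3; result -9.
  t2: runs — a1 -6->3; a1 -6->3; result 9.
  t3: runs — t2 36->9; result -3 (same value as before).
  t4: runs — t1 18->-9; result -3.

New value of t4: -3.
Computations that run: t1, t2, t3, t4 — 4 in total.
Values that change: a1, t1, t2, t4.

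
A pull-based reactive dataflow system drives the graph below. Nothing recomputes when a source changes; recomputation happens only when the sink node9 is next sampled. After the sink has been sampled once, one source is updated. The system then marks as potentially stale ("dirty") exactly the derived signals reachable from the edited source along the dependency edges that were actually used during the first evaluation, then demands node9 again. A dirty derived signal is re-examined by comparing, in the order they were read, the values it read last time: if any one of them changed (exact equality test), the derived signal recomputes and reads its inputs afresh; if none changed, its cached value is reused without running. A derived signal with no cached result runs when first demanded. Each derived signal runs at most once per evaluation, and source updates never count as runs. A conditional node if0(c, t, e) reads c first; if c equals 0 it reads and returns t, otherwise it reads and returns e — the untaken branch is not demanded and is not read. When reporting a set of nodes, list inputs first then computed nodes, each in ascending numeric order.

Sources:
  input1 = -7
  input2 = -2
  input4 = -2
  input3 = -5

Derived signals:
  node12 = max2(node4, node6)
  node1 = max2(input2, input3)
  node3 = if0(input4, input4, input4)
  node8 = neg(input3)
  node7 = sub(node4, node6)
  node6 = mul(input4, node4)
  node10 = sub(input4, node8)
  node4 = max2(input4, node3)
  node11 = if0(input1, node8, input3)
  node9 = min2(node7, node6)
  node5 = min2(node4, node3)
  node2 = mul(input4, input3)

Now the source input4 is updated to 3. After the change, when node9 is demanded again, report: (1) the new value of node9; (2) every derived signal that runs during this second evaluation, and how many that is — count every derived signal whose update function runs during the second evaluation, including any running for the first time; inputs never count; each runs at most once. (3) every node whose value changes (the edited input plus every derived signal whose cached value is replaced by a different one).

First evaluation (everything demanded from the output):
  node3 = if0(input4=-2 -> else branch input4) = -2
  node4 = max2(-2, -2) = -2
  node6 = mul(-2, -2) = 4
  node7 = sub(-2, 4) = -6
  node9 = min2(-6, 4) = -6

Propagation after the edit:
  node3: runs — input4 -2->3; input4 -2->3; result 3.
  node4: runs — input4 -2->3; node3 -2->3; result 3.
  node6: runs — input4 -2->3; node4 -2->3; result 9.
  node7: runs — node4 -2->3; node6 4->9; result -6 (same value as before).
  node9: runs — node6 4->9; result -6 (same value as before).

New value of node9: -6.
Derived signals that run: node3, node4, node6, node7, node9 — 5 in total.
Values that change: input4, node3, node4, node6.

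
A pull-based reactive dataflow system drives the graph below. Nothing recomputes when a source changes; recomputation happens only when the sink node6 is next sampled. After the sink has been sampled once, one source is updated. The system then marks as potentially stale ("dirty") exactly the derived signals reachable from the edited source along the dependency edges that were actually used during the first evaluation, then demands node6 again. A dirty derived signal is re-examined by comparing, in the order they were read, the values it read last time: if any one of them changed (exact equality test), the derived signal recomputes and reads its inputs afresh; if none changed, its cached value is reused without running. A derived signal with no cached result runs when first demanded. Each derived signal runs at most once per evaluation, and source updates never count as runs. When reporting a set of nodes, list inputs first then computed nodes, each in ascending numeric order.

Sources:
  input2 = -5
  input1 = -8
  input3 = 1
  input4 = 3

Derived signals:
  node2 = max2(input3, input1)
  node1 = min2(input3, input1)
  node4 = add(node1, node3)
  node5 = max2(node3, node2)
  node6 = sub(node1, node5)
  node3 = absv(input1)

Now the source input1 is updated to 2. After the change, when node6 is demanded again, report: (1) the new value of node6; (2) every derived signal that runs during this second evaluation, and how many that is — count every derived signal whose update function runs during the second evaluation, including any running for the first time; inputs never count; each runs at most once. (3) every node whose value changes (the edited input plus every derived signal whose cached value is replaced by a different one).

New value of node6: -1.
Derived signals that run: node1, node2, node3, node5, node6 — 5 in total.
Values that change: input1, node1, node2, node3, node5, node6.

First evaluation (everything demanded from the output):
  node1 = min2(1, -8) = -8
  node2 = max2(1, -8) = 1
  node3 = absv(-8) = 8
  node5 = max2(8, 1) = 8
  node6 = sub(-8, 8) = -16

Propagation after the edit:
  node1: runs — input1 -8->2; result 1.
  node2: runs — input1 -8->2; result 2.
  node3: runs — input1 -8->2; result 2.
  node5: runs — node3 8->2; node2 1->2; result 2.
  node6: runs — node1 -8->1; node5 8->2; result -1.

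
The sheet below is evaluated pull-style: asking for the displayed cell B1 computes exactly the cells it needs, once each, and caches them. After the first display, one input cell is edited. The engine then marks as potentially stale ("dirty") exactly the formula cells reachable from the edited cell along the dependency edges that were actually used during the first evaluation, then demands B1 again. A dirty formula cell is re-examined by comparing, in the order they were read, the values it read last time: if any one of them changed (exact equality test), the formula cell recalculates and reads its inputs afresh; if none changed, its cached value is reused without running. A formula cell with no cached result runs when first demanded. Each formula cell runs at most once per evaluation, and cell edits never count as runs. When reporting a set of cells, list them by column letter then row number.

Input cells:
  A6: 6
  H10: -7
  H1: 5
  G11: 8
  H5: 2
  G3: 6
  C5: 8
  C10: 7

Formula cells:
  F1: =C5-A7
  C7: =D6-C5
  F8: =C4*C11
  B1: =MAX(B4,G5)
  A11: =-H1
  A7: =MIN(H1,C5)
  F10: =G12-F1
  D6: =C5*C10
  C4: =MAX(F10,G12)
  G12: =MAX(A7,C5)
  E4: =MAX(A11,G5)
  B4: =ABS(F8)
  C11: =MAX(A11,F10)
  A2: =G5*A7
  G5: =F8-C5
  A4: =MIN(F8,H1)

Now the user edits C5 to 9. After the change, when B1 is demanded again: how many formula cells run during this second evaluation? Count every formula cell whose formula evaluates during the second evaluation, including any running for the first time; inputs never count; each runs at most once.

9 formula cells run: A7, B1, B4, C4, F1, F8, F10, G5, G12.
Note where the cutoff bites: C11 is checked, finds nothing changed, and keeps its cache.

First demand of the output computes:
  A7 = MIN(5, 8) = 5
  A11 = -(5) = -5
  F1 = 8 - 5 = 3
  G12 = MAX(5, 8) = 8
  F10 = 8 - 3 = 5
  C4 = MAX(5, 8) = 8
  C11 = MAX(-5, 5) = 5
  F8 = 8 * 5 = 40
  B4 = ABS(40) = 40
  G5 = 40 - 8 = 32
  B1 = MAX(40, 32) = 40

After the edit, cleaning proceeds:
  A7: a read changed (C5 8->9) — executes, giving 5 — identical to its old value.
  F1: a read changed (C5 8->9) — executes, giving 4.
  G12: a read changed (C5 8->9) — executes, giving 9.
  F10: a read changed (G12 8->9; F1 3->4) — executes, giving 5 — identical to its old value.
  C4: a read changed (G12 8->9) — executes, giving 9.
  C11: dirty, but its reads are unchanged (A11 unchanged, F10 unchanged); cached 5 stands.
  F8: a read changed (C4 8->9) — executes, giving 45.
  B4: a read changed (F8 40->45) — executes, giving 45.
  G5: a read changed (F8 40->45; C5 8->9) — executes, giving 36.
  B1: a read changed (B4 40->45; G5 32->36) — executes, giving 45.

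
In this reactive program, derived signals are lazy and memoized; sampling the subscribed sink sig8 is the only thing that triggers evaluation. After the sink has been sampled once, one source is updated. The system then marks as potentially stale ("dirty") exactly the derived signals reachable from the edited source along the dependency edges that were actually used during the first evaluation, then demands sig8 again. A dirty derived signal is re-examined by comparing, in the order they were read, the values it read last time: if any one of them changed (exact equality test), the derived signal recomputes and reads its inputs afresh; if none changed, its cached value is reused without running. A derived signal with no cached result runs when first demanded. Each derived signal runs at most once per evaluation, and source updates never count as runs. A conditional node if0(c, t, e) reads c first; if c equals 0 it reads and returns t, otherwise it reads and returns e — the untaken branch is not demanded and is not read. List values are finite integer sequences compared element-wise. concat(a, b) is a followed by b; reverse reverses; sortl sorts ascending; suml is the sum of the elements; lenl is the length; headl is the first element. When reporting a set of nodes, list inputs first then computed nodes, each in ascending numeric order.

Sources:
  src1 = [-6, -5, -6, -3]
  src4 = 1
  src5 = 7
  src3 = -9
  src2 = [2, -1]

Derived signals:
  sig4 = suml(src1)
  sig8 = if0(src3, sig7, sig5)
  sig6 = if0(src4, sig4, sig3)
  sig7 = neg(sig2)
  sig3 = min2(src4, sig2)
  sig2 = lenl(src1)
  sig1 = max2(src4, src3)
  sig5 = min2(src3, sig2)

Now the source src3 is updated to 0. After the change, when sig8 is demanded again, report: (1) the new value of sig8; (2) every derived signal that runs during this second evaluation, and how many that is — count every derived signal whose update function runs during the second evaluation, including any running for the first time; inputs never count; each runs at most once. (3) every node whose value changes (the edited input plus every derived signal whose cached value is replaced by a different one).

Demanding sig8 again yields -4.
2 derived signals run: sig7, sig8.
The nodes whose values change: src3, sig8.
Note the branch switch — demand abandons sig5, which is never re-examined.

First demand of the output computes:
  sig2 = lenl([-6, -5, -6, -3]) = 4
  sig5 = min2(-9, 4) = -9
  sig8 = if0(src3=-9 -> else branch sig5) = -9

After the edit, cleaning proceeds:
  sig5: stays stale; no demand reaches it after the flip.
  sig7: had never run; runs now, result -4.
  sig8: a read changed (src3 -9->0) — executes, giving -4.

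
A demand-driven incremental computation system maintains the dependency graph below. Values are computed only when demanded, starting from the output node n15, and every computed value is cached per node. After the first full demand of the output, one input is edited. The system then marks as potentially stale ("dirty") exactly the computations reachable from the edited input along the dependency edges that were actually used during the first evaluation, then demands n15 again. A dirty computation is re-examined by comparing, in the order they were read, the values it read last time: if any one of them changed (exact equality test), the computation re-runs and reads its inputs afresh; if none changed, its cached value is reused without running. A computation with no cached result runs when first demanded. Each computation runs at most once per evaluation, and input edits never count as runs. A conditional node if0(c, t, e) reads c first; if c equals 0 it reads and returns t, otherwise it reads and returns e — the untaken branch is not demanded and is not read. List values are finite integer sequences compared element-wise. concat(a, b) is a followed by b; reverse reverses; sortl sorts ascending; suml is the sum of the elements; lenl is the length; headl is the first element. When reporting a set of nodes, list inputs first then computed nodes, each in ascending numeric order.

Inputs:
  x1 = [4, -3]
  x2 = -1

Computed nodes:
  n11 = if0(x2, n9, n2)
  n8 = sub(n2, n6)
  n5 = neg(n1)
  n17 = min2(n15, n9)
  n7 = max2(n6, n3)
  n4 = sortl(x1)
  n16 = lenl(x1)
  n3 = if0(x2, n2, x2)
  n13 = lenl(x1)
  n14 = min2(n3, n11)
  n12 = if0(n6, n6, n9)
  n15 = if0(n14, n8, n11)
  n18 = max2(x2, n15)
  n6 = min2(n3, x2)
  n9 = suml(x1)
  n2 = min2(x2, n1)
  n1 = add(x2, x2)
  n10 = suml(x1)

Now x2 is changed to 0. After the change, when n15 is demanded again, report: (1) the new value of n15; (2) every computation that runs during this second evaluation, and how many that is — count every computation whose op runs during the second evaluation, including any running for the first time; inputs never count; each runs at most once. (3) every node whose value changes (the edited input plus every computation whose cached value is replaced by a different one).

New value of n15: 0.
Computations that run: n1, n2, n3, n6, n8, n9, n11, n14, n15 — 9 in total.
Values that change: x2, n1, n2, n3, n11, n14, n15.
Key observation: a condition flipped, so demand reaches new nodes — n6, n8, n9 run for the first time.

First evaluation (everything demanded from the output):
  n1 = add(-1, -1) = -2
  n2 = min2(-1, -2) = -2
  n3 = if0(x2=-1 -> else branch x2) = -1
  n11 = if0(x2=-1 -> else branch n2) = -2
  n14 = min2(-1, -2) = -2
  n15 = if0(n14=-2 -> else branch n11) = -2

Propagation after the edit:
  n1: runs — x2 -1->0; x2 -1->0; result 0.
  n2: runs — x2 -1->0; n1 -2->0; result 0.
  n3: runs — x2 -1->0; x2 -1->0; result 0.
  n6: demanded for the first time — runs, produces 0.
  n8: demanded for the first time — runs, produces 0.
  n9: demanded for the first time — runs, produces 1.
  n11: runs — x2 -1->0; n2 -2->0; result 1.
  n14: runs — n3 -1->0; n11 -2->1; result 0.
  n15: runs — n14 -2->0; n11 -2->1; result 0.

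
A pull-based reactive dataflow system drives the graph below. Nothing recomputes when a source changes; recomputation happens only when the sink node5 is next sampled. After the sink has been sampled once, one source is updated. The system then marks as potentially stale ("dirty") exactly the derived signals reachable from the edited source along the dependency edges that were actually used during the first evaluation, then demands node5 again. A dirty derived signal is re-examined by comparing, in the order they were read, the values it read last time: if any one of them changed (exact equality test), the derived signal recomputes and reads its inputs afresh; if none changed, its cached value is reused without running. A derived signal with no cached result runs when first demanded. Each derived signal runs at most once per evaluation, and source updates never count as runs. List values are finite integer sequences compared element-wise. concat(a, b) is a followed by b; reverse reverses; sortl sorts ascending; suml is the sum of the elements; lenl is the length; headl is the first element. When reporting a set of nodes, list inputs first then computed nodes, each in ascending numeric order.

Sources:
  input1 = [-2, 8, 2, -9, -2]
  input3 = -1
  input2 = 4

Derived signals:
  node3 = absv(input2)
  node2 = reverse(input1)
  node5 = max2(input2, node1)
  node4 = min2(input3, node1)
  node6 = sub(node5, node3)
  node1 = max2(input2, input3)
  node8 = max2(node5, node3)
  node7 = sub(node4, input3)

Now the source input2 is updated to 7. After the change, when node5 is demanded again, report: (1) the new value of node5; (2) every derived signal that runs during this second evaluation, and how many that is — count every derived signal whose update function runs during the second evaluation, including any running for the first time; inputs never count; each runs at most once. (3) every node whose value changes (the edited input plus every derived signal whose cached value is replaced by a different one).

First evaluation (everything demanded from the output):
  node1 = max2(4, -1) = 4
  node5 = max2(4, 4) = 4

Propagation after the edit:
  node1: runs — input2 4->7; result 7.
  node5: runs — input2 4->7; node1 4->7; result 7.

New value of node5: 7.
Derived signals that run: node1, node5 — 2 in total.
Values that change: input2, node1, node5.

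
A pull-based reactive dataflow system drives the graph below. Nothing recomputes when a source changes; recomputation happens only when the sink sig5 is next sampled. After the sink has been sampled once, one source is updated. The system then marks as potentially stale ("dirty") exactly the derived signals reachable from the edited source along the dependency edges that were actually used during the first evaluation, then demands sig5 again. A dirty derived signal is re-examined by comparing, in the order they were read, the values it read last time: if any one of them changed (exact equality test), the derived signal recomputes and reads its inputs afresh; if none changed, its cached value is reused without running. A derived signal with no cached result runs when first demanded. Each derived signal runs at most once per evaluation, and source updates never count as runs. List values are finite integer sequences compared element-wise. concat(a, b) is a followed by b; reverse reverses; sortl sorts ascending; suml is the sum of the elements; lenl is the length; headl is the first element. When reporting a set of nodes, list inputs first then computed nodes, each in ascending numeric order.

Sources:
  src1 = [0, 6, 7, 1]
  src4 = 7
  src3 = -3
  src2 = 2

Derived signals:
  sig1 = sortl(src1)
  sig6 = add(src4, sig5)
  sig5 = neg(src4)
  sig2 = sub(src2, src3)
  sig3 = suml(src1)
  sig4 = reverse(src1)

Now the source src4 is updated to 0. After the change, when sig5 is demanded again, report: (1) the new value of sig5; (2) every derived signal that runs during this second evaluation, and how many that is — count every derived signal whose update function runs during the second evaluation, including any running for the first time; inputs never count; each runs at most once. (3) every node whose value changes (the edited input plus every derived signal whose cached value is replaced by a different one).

New value of sig5: 0.
Derived signals that run: sig5 — 1 in total.
Values that change: src4, sig5.

First evaluation (everything demanded from the output):
  sig5 = neg(7) = -7

Propagation after the edit:
  sig5: runs — src4 7->0; result 0.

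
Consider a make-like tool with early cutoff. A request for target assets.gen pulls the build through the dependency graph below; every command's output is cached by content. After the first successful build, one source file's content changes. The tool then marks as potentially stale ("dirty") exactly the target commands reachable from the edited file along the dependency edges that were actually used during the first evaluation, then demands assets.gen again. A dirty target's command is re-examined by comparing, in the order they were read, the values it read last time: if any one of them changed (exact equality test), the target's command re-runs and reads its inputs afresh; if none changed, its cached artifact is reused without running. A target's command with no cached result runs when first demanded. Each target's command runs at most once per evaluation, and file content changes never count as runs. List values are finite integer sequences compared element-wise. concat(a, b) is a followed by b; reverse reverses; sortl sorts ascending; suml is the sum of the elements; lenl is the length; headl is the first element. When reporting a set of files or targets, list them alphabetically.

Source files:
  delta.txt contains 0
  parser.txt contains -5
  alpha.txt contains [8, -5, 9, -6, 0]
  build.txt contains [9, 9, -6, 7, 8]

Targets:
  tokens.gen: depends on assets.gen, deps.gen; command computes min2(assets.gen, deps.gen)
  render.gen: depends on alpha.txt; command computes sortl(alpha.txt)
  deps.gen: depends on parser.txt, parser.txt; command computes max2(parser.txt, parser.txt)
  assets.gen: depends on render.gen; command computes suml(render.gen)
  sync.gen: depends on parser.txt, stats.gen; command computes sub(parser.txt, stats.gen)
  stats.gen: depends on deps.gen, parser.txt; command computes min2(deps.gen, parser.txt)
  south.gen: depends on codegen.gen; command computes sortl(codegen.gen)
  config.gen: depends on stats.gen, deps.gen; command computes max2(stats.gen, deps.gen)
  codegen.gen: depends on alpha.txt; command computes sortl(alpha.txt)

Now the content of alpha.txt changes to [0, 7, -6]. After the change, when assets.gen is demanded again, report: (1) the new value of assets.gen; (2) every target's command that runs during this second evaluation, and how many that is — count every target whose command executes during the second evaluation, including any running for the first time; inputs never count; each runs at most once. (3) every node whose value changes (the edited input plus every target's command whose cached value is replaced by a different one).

Demanding assets.gen again yields 1.
2 target commands run: assets.gen, render.gen.
The nodes whose values change: alpha.txt, assets.gen, render.gen.

First demand of the output computes:
  render.gen = sortl([8, -5, 9, -6, 0]) = [-6, -5, 0, 8, 9]
  assets.gen = suml([-6, -5, 0, 8, 9]) = 6

After the edit, cleaning proceeds:
  render.gen: a read changed (alpha.txt [8, -5, 9, -6, 0]->[0, 7, -6]) — executes, giving [-6, 0, 7].
  assets.gen: a read changed (render.gen [-6, -5, 0, 8, 9]->[-6, 0, 7]) — executes, giving 1.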